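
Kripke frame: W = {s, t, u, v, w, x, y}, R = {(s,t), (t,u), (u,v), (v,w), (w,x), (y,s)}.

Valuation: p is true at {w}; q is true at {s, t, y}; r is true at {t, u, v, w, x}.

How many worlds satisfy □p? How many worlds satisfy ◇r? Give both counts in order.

2 and 5

For □p:
s: successors {t}; p there: t:F. ✗
t: successors {u}; p there: u:F. ✗
u: successors {v}; p there: v:F. ✗
v: successors {w}; p there: w:T. ✓
w: successors {x}; p there: x:F. ✗
x: no successors, so □p holds vacuously. ✓
y: successors {s}; p there: s:F. ✗
— 2 worlds.
For ◇r:
s: successors {t}; r there: t:T. ✓
t: successors {u}; r there: u:T. ✓
u: successors {v}; r there: v:T. ✓
v: successors {w}; r there: w:T. ✓
w: successors {x}; r there: x:T. ✓
x: no successors, so ◇r fails. ✗
y: successors {s}; r there: s:F. ✗
— 5 worlds.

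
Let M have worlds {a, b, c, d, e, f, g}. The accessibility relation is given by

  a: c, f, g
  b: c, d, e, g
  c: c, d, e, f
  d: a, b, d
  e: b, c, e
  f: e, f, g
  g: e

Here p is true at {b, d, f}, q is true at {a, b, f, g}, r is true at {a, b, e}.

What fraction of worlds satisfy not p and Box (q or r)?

a: not p is T, Box (q or r) is F. ✗
b: not p is F, Box (q or r) is F. ✗
c: not p is T, Box (q or r) is F. ✗
d: not p is F, Box (q or r) is F. ✗
e: not p is T, Box (q or r) is F. ✗
f: not p is F, Box (q or r) is T. ✗
g: not p is T, Box (q or r) is T. ✓
That's 1 of 7 worlds, so 1/7.

1/7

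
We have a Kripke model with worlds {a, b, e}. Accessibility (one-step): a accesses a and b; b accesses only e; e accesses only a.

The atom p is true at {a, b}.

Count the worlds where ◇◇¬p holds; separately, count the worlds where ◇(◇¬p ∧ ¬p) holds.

For ◇◇¬p:
a: successors {a, b}; ◇¬p there: a:F, b:T. ✓
b: successors {e}; ◇¬p there: e:F. ✗
e: successors {a}; ◇¬p there: a:F. ✗
— 1 world.
For ◇(◇¬p ∧ ¬p):
a: successors {a, b}; ◇¬p ∧ ¬p there: a:F, b:F. ✗
b: successors {e}; ◇¬p ∧ ¬p there: e:F. ✗
e: successors {a}; ◇¬p ∧ ¬p there: a:F. ✗
— 0 worlds.

1 and 0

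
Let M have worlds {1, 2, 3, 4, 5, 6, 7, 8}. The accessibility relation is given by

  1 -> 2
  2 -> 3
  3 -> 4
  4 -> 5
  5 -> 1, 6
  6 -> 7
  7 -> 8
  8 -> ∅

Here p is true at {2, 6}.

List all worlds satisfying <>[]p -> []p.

{1, 2, 3, 4, 6, 8}

1: <>[]p is F, []p is T. ✓
2: <>[]p is F, []p is F. ✓
3: <>[]p is F, []p is F. ✓
4: <>[]p is F, []p is F. ✓
5: <>[]p is T, []p is F. ✗
6: <>[]p is F, []p is F. ✓
7: <>[]p is T, []p is F. ✗
8: <>[]p is F, []p is T. ✓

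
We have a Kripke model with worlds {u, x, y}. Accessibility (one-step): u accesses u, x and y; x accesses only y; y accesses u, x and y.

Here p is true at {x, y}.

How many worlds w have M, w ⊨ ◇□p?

2

u: successors {u, x, y}; □p there: u:F, x:T, y:F. ✓
x: successors {y}; □p there: y:F. ✗
y: successors {u, x, y}; □p there: u:F, x:T, y:F. ✓
Satisfying worlds: {u, y}.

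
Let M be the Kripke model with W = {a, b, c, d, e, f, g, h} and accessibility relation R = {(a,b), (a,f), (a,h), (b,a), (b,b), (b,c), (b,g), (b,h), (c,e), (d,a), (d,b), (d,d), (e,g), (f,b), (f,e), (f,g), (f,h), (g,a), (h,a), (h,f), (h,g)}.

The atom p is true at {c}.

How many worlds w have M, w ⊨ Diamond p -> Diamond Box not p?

a: Diamond p is F, Diamond Box not p is T. ✓
b: Diamond p is T, Diamond Box not p is T. ✓
c: Diamond p is F, Diamond Box not p is T. ✓
d: Diamond p is F, Diamond Box not p is T. ✓
e: Diamond p is F, Diamond Box not p is T. ✓
f: Diamond p is F, Diamond Box not p is T. ✓
g: Diamond p is F, Diamond Box not p is T. ✓
h: Diamond p is F, Diamond Box not p is T. ✓
Satisfying worlds: {a, b, c, d, e, f, g, h}.

8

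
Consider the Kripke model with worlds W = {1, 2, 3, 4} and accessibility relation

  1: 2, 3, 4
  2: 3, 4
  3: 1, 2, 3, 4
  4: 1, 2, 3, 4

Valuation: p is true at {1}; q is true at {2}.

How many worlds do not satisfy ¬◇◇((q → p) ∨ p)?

1: ◇◇((q → p) ∨ p) is T. ✗
2: ◇◇((q → p) ∨ p) is T. ✗
3: ◇◇((q → p) ∨ p) is T. ✗
4: ◇◇((q → p) ∨ p) is T. ✗
Satisfying worlds: ∅.
So ¬◇◇((q → p) ∨ p) fails at the other 4 worlds.

4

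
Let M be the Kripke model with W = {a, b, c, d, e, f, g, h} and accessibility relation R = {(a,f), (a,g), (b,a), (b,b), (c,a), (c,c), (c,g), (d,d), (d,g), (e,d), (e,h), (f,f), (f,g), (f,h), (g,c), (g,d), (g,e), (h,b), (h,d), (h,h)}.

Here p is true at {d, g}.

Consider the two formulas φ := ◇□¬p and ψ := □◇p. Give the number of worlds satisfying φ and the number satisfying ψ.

2 and 6

For ◇□¬p:
a: successors {f, g}; □¬p there: f:F, g:F. ✗
b: successors {a, b}; □¬p there: a:F, b:T. ✓
c: successors {a, c, g}; □¬p there: a:F, c:F, g:F. ✗
d: successors {d, g}; □¬p there: d:F, g:F. ✗
e: successors {d, h}; □¬p there: d:F, h:F. ✗
f: successors {f, g, h}; □¬p there: f:F, g:F, h:F. ✗
g: successors {c, d, e}; □¬p there: c:F, d:F, e:F. ✗
h: successors {b, d, h}; □¬p there: b:T, d:F, h:F. ✓
— 2 worlds.
For □◇p:
a: successors {f, g}; ◇p there: f:T, g:T. ✓
b: successors {a, b}; ◇p there: a:T, b:F. ✗
c: successors {a, c, g}; ◇p there: a:T, c:T, g:T. ✓
d: successors {d, g}; ◇p there: d:T, g:T. ✓
e: successors {d, h}; ◇p there: d:T, h:T. ✓
f: successors {f, g, h}; ◇p there: f:T, g:T, h:T. ✓
g: successors {c, d, e}; ◇p there: c:T, d:T, e:T. ✓
h: successors {b, d, h}; ◇p there: b:F, d:T, h:T. ✗
— 6 worlds.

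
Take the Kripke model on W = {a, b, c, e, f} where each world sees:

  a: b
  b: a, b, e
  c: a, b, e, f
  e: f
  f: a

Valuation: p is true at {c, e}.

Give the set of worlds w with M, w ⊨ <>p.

{b, c}

a: successors {b}; p there: b:F. ✗
b: successors {a, b, e}; p there: a:F, b:F, e:T. ✓
c: successors {a, b, e, f}; p there: a:F, b:F, e:T, f:F. ✓
e: successors {f}; p there: f:F. ✗
f: successors {a}; p there: a:F. ✗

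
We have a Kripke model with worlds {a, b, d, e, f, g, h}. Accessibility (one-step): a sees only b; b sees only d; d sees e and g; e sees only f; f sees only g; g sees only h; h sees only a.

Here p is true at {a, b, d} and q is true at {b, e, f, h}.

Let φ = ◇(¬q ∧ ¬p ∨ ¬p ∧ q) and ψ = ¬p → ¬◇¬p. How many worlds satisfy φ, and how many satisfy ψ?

4 and 4

For ◇(¬q ∧ ¬p ∨ ¬p ∧ q):
a: successors {b}; ¬q ∧ ¬p ∨ ¬p ∧ q there: b:F. ✗
b: successors {d}; ¬q ∧ ¬p ∨ ¬p ∧ q there: d:F. ✗
d: successors {e, g}; ¬q ∧ ¬p ∨ ¬p ∧ q there: e:T, g:T. ✓
e: successors {f}; ¬q ∧ ¬p ∨ ¬p ∧ q there: f:T. ✓
f: successors {g}; ¬q ∧ ¬p ∨ ¬p ∧ q there: g:T. ✓
g: successors {h}; ¬q ∧ ¬p ∨ ¬p ∧ q there: h:T. ✓
h: successors {a}; ¬q ∧ ¬p ∨ ¬p ∧ q there: a:F. ✗
— 4 worlds.
For ¬p → ¬◇¬p:
a: ¬p is F, ¬◇¬p is T. ✓
b: ¬p is F, ¬◇¬p is T. ✓
d: ¬p is F, ¬◇¬p is F. ✓
e: ¬p is T, ¬◇¬p is F. ✗
f: ¬p is T, ¬◇¬p is F. ✗
g: ¬p is T, ¬◇¬p is F. ✗
h: ¬p is T, ¬◇¬p is T. ✓
— 4 worlds.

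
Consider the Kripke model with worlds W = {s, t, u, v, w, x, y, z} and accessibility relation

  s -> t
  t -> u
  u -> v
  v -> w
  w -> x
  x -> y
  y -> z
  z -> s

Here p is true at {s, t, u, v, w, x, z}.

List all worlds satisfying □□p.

{s, t, u, v, x, y, z}

s: successors {t}; □p there: t:T. ✓
t: successors {u}; □p there: u:T. ✓
u: successors {v}; □p there: v:T. ✓
v: successors {w}; □p there: w:T. ✓
w: successors {x}; □p there: x:F. ✗
x: successors {y}; □p there: y:T. ✓
y: successors {z}; □p there: z:T. ✓
z: successors {s}; □p there: s:T. ✓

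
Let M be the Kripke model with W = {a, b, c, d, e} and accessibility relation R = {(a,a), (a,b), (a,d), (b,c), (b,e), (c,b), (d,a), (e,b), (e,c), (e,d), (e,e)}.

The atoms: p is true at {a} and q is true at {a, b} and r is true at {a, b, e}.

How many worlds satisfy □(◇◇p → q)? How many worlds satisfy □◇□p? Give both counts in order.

2 and 1

For □(◇◇p → q):
a: successors {a, b, d}; ◇◇p → q there: a:T, b:T, d:F. ✗
b: successors {c, e}; ◇◇p → q there: c:T, e:F. ✗
c: successors {b}; ◇◇p → q there: b:T. ✓
d: successors {a}; ◇◇p → q there: a:T. ✓
e: successors {b, c, d, e}; ◇◇p → q there: b:T, c:T, d:F, e:F. ✗
— 2 worlds.
For □◇□p:
a: successors {a, b, d}; ◇□p there: a:T, b:F, d:F. ✗
b: successors {c, e}; ◇□p there: c:F, e:T. ✗
c: successors {b}; ◇□p there: b:F. ✗
d: successors {a}; ◇□p there: a:T. ✓
e: successors {b, c, d, e}; ◇□p there: b:F, c:F, d:F, e:T. ✗
— 1 world.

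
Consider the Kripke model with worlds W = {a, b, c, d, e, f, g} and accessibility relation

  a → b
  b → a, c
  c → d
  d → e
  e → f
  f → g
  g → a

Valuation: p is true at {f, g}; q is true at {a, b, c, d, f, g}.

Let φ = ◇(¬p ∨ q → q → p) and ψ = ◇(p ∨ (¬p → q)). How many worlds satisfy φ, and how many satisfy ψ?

For ◇(¬p ∨ q → q → p):
a: successors {b}; ¬p ∨ q → q → p there: b:F. ✗
b: successors {a, c}; ¬p ∨ q → q → p there: a:F, c:F. ✗
c: successors {d}; ¬p ∨ q → q → p there: d:F. ✗
d: successors {e}; ¬p ∨ q → q → p there: e:T. ✓
e: successors {f}; ¬p ∨ q → q → p there: f:T. ✓
f: successors {g}; ¬p ∨ q → q → p there: g:T. ✓
g: successors {a}; ¬p ∨ q → q → p there: a:F. ✗
— 3 worlds.
For ◇(p ∨ (¬p → q)):
a: successors {b}; p ∨ (¬p → q) there: b:T. ✓
b: successors {a, c}; p ∨ (¬p → q) there: a:T, c:T. ✓
c: successors {d}; p ∨ (¬p → q) there: d:T. ✓
d: successors {e}; p ∨ (¬p → q) there: e:F. ✗
e: successors {f}; p ∨ (¬p → q) there: f:T. ✓
f: successors {g}; p ∨ (¬p → q) there: g:T. ✓
g: successors {a}; p ∨ (¬p → q) there: a:T. ✓
— 6 worlds.

3 and 6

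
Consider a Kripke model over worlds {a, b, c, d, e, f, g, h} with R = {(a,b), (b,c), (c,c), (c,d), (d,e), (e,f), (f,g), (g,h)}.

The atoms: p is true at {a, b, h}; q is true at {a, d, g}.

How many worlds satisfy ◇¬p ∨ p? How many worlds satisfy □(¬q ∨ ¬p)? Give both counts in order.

7 and 8

For ◇¬p ∨ p:
a: ◇¬p is F, p is T. ✓
b: ◇¬p is T, p is T. ✓
c: ◇¬p is T, p is F. ✓
d: ◇¬p is T, p is F. ✓
e: ◇¬p is T, p is F. ✓
f: ◇¬p is T, p is F. ✓
g: ◇¬p is F, p is F. ✗
h: ◇¬p is F, p is T. ✓
— 7 worlds.
For □(¬q ∨ ¬p):
a: successors {b}; ¬q ∨ ¬p there: b:T. ✓
b: successors {c}; ¬q ∨ ¬p there: c:T. ✓
c: successors {c, d}; ¬q ∨ ¬p there: c:T, d:T. ✓
d: successors {e}; ¬q ∨ ¬p there: e:T. ✓
e: successors {f}; ¬q ∨ ¬p there: f:T. ✓
f: successors {g}; ¬q ∨ ¬p there: g:T. ✓
g: successors {h}; ¬q ∨ ¬p there: h:T. ✓
h: no successors, so □(¬q ∨ ¬p) holds vacuously. ✓
— 8 worlds.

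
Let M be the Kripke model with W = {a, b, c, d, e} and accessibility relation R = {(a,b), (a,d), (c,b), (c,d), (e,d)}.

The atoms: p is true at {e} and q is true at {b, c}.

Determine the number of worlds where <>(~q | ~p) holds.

3

a: successors {b, d}; ~q | ~p there: b:T, d:T. ✓
b: no successors, so <>(~q | ~p) fails. ✗
c: successors {b, d}; ~q | ~p there: b:T, d:T. ✓
d: no successors, so <>(~q | ~p) fails. ✗
e: successors {d}; ~q | ~p there: d:T. ✓
Satisfying worlds: {a, c, e}.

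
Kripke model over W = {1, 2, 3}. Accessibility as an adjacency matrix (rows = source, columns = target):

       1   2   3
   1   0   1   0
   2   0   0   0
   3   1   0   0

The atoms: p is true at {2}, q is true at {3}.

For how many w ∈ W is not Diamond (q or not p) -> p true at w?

2

1: not Diamond (q or not p) is T, p is F. ✗
2: not Diamond (q or not p) is T, p is T. ✓
3: not Diamond (q or not p) is F, p is F. ✓
Satisfying worlds: {2, 3}.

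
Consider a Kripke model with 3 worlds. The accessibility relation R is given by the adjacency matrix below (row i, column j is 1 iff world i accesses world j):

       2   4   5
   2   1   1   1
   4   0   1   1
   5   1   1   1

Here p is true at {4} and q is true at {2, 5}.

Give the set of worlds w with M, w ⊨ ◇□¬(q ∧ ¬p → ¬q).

∅

2: successors {2, 4, 5}; □¬(q ∧ ¬p → ¬q) there: 2:F, 4:F, 5:F. ✗
4: successors {4, 5}; □¬(q ∧ ¬p → ¬q) there: 4:F, 5:F. ✗
5: successors {2, 4, 5}; □¬(q ∧ ¬p → ¬q) there: 2:F, 4:F, 5:F. ✗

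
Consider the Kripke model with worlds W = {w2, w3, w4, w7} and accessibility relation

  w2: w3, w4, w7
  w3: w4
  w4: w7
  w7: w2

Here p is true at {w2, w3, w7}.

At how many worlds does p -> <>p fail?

1

w2: p is T, <>p is T. ✓
w3: p is T, <>p is F. ✗
w4: p is F, <>p is T. ✓
w7: p is T, <>p is T. ✓
Satisfying worlds: {w2, w4, w7}.
So p -> <>p fails at the other 1 world.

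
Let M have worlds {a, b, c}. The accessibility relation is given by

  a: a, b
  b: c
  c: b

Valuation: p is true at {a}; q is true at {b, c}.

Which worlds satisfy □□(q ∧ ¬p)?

{b, c}

a: successors {a, b}; □(q ∧ ¬p) there: a:F, b:T. ✗
b: successors {c}; □(q ∧ ¬p) there: c:T. ✓
c: successors {b}; □(q ∧ ¬p) there: b:T. ✓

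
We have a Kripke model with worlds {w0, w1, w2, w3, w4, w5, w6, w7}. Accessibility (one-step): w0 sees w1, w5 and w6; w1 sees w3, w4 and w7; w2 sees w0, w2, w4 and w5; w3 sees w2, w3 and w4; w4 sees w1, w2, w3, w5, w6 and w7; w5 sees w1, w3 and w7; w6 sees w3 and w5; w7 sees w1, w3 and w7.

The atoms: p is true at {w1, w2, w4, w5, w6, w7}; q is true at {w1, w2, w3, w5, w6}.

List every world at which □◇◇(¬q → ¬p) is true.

{w0, w1, w2, w3, w4, w5, w6, w7}

w0: successors {w1, w5, w6}; ◇◇(¬q → ¬p) there: w1:T, w5:T, w6:T. ✓
w1: successors {w3, w4, w7}; ◇◇(¬q → ¬p) there: w3:T, w4:T, w7:T. ✓
w2: successors {w0, w2, w4, w5}; ◇◇(¬q → ¬p) there: w0:T, w2:T, w4:T, w5:T. ✓
w3: successors {w2, w3, w4}; ◇◇(¬q → ¬p) there: w2:T, w3:T, w4:T. ✓
w4: successors {w1, w2, w3, w5, w6, w7}; ◇◇(¬q → ¬p) there: w1:T, w2:T, w3:T, w5:T, w6:T, w7:T. ✓
w5: successors {w1, w3, w7}; ◇◇(¬q → ¬p) there: w1:T, w3:T, w7:T. ✓
w6: successors {w3, w5}; ◇◇(¬q → ¬p) there: w3:T, w5:T. ✓
w7: successors {w1, w3, w7}; ◇◇(¬q → ¬p) there: w1:T, w3:T, w7:T. ✓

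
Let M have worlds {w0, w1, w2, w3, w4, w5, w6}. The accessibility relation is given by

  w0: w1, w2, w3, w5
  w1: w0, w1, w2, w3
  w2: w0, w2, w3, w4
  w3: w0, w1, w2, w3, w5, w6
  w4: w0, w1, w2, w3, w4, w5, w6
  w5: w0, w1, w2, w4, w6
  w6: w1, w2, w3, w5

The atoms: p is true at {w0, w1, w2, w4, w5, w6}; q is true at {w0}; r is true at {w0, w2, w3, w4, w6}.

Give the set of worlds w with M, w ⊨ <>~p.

w0: successors {w1, w2, w3, w5}; ~p there: w1:F, w2:F, w3:T, w5:F. ✓
w1: successors {w0, w1, w2, w3}; ~p there: w0:F, w1:F, w2:F, w3:T. ✓
w2: successors {w0, w2, w3, w4}; ~p there: w0:F, w2:F, w3:T, w4:F. ✓
w3: successors {w0, w1, w2, w3, w5, w6}; ~p there: w0:F, w1:F, w2:F, w3:T, w5:F, w6:F. ✓
w4: successors {w0, w1, w2, w3, w4, w5, w6}; ~p there: w0:F, w1:F, w2:F, w3:T, w4:F, w5:F, w6:F. ✓
w5: successors {w0, w1, w2, w4, w6}; ~p there: w0:F, w1:F, w2:F, w4:F, w6:F. ✗
w6: successors {w1, w2, w3, w5}; ~p there: w1:F, w2:F, w3:T, w5:F. ✓

{w0, w1, w2, w3, w4, w6}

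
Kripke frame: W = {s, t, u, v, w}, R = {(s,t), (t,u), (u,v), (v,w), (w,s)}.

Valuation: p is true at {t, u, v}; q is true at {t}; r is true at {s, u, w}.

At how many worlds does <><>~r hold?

2

s: successors {t}; <>~r there: t:F. ✗
t: successors {u}; <>~r there: u:T. ✓
u: successors {v}; <>~r there: v:F. ✗
v: successors {w}; <>~r there: w:F. ✗
w: successors {s}; <>~r there: s:T. ✓
Satisfying worlds: {t, w}.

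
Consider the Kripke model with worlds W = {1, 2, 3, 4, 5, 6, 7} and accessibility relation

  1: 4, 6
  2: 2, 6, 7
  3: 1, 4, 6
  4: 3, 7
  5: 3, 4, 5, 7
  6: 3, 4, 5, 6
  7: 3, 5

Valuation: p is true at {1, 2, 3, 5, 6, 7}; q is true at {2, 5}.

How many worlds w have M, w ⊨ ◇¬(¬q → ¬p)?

7

1: successors {4, 6}; ¬(¬q → ¬p) there: 4:F, 6:T. ✓
2: successors {2, 6, 7}; ¬(¬q → ¬p) there: 2:F, 6:T, 7:T. ✓
3: successors {1, 4, 6}; ¬(¬q → ¬p) there: 1:T, 4:F, 6:T. ✓
4: successors {3, 7}; ¬(¬q → ¬p) there: 3:T, 7:T. ✓
5: successors {3, 4, 5, 7}; ¬(¬q → ¬p) there: 3:T, 4:F, 5:F, 7:T. ✓
6: successors {3, 4, 5, 6}; ¬(¬q → ¬p) there: 3:T, 4:F, 5:F, 6:T. ✓
7: successors {3, 5}; ¬(¬q → ¬p) there: 3:T, 5:F. ✓
Satisfying worlds: {1, 2, 3, 4, 5, 6, 7}.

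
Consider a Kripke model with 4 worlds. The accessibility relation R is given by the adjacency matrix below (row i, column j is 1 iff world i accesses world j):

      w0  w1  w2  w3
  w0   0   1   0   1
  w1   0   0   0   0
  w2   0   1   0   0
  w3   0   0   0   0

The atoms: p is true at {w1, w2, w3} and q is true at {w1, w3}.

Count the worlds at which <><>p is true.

0

w0: successors {w1, w3}; <>p there: w1:F, w3:F. ✗
w1: no successors, so <><>p fails. ✗
w2: successors {w1}; <>p there: w1:F. ✗
w3: no successors, so <><>p fails. ✗
Satisfying worlds: ∅.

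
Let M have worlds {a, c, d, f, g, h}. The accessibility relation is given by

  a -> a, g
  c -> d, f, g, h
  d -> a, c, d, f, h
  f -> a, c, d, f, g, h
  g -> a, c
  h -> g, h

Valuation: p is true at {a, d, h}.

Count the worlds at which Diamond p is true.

a: successors {a, g}; p there: a:T, g:F. ✓
c: successors {d, f, g, h}; p there: d:T, f:F, g:F, h:T. ✓
d: successors {a, c, d, f, h}; p there: a:T, c:F, d:T, f:F, h:T. ✓
f: successors {a, c, d, f, g, h}; p there: a:T, c:F, d:T, f:F, g:F, h:T. ✓
g: successors {a, c}; p there: a:T, c:F. ✓
h: successors {g, h}; p there: g:F, h:T. ✓
Satisfying worlds: {a, c, d, f, g, h}.

6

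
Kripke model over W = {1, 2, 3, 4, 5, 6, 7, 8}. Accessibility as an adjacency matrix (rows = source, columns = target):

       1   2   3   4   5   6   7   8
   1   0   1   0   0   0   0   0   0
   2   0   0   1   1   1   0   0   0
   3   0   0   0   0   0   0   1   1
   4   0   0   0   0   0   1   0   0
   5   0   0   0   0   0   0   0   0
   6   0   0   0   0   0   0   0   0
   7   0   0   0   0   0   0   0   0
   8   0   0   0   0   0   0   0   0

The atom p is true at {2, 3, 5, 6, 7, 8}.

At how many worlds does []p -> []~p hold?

1: []p is T, []~p is F. ✗
2: []p is F, []~p is F. ✓
3: []p is T, []~p is F. ✗
4: []p is T, []~p is F. ✗
5: []p is T, []~p is T. ✓
6: []p is T, []~p is T. ✓
7: []p is T, []~p is T. ✓
8: []p is T, []~p is T. ✓
Satisfying worlds: {2, 5, 6, 7, 8}.

5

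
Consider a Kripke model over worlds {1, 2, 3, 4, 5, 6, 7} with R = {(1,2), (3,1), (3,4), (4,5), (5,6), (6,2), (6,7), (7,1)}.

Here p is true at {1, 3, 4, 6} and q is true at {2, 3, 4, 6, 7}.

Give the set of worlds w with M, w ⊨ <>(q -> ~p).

1: successors {2}; q -> ~p there: 2:T. ✓
2: no successors, so <>(q -> ~p) fails. ✗
3: successors {1, 4}; q -> ~p there: 1:T, 4:F. ✓
4: successors {5}; q -> ~p there: 5:T. ✓
5: successors {6}; q -> ~p there: 6:F. ✗
6: successors {2, 7}; q -> ~p there: 2:T, 7:T. ✓
7: successors {1}; q -> ~p there: 1:T. ✓

{1, 3, 4, 6, 7}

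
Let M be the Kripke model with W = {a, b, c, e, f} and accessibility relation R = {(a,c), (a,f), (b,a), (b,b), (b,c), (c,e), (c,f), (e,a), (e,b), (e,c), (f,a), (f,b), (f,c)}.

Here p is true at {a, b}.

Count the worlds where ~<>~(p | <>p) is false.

4

a: <>~(p | <>p) is T. ✗
b: <>~(p | <>p) is T. ✗
c: <>~(p | <>p) is F. ✓
e: <>~(p | <>p) is T. ✗
f: <>~(p | <>p) is T. ✗
Satisfying worlds: {c}.
So ~<>~(p | <>p) fails at the other 4 worlds.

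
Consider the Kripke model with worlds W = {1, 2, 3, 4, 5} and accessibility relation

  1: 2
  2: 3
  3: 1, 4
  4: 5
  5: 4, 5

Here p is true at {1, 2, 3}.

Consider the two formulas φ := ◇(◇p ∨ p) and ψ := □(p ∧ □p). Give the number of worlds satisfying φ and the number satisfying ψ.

3 and 1

For ◇(◇p ∨ p):
1: successors {2}; ◇p ∨ p there: 2:T. ✓
2: successors {3}; ◇p ∨ p there: 3:T. ✓
3: successors {1, 4}; ◇p ∨ p there: 1:T, 4:F. ✓
4: successors {5}; ◇p ∨ p there: 5:F. ✗
5: successors {4, 5}; ◇p ∨ p there: 4:F, 5:F. ✗
— 3 worlds.
For □(p ∧ □p):
1: successors {2}; p ∧ □p there: 2:T. ✓
2: successors {3}; p ∧ □p there: 3:F. ✗
3: successors {1, 4}; p ∧ □p there: 1:T, 4:F. ✗
4: successors {5}; p ∧ □p there: 5:F. ✗
5: successors {4, 5}; p ∧ □p there: 4:F, 5:F. ✗
— 1 world.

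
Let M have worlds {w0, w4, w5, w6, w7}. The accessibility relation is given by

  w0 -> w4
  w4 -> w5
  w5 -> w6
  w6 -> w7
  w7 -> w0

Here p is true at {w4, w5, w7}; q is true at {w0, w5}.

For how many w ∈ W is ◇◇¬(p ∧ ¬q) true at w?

w0: successors {w4}; ◇¬(p ∧ ¬q) there: w4:T. ✓
w4: successors {w5}; ◇¬(p ∧ ¬q) there: w5:T. ✓
w5: successors {w6}; ◇¬(p ∧ ¬q) there: w6:F. ✗
w6: successors {w7}; ◇¬(p ∧ ¬q) there: w7:T. ✓
w7: successors {w0}; ◇¬(p ∧ ¬q) there: w0:F. ✗
Satisfying worlds: {w0, w4, w6}.

3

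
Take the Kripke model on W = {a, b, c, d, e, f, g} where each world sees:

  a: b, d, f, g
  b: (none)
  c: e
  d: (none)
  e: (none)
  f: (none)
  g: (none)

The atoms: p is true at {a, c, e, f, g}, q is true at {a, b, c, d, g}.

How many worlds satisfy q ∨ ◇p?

5

a: q is T, ◇p is T. ✓
b: q is T, ◇p is F. ✓
c: q is T, ◇p is T. ✓
d: q is T, ◇p is F. ✓
e: q is F, ◇p is F. ✗
f: q is F, ◇p is F. ✗
g: q is T, ◇p is F. ✓
Satisfying worlds: {a, b, c, d, g}.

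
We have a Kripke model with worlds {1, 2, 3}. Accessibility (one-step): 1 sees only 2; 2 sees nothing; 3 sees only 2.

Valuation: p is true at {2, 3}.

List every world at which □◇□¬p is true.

{2}

1: successors {2}; ◇□¬p there: 2:F. ✗
2: no successors, so □◇□¬p holds vacuously. ✓
3: successors {2}; ◇□¬p there: 2:F. ✗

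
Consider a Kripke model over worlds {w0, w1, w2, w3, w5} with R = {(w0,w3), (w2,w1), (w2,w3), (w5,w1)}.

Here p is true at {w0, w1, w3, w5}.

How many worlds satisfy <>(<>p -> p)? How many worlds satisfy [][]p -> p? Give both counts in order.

3 and 4

For <>(<>p -> p):
w0: successors {w3}; <>p -> p there: w3:T. ✓
w1: no successors, so <>(<>p -> p) fails. ✗
w2: successors {w1, w3}; <>p -> p there: w1:T, w3:T. ✓
w3: no successors, so <>(<>p -> p) fails. ✗
w5: successors {w1}; <>p -> p there: w1:T. ✓
— 3 worlds.
For [][]p -> p:
w0: [][]p is T, p is T. ✓
w1: [][]p is T, p is T. ✓
w2: [][]p is T, p is F. ✗
w3: [][]p is T, p is T. ✓
w5: [][]p is T, p is T. ✓
— 4 worlds.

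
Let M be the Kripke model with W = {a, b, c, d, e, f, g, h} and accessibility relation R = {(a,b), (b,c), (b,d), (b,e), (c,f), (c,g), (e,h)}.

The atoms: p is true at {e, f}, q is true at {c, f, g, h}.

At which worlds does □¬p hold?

a: successors {b}; ¬p there: b:T. ✓
b: successors {c, d, e}; ¬p there: c:T, d:T, e:F. ✗
c: successors {f, g}; ¬p there: f:F, g:T. ✗
d: no successors, so □¬p holds vacuously. ✓
e: successors {h}; ¬p there: h:T. ✓
f: no successors, so □¬p holds vacuously. ✓
g: no successors, so □¬p holds vacuously. ✓
h: no successors, so □¬p holds vacuously. ✓

{a, d, e, f, g, h}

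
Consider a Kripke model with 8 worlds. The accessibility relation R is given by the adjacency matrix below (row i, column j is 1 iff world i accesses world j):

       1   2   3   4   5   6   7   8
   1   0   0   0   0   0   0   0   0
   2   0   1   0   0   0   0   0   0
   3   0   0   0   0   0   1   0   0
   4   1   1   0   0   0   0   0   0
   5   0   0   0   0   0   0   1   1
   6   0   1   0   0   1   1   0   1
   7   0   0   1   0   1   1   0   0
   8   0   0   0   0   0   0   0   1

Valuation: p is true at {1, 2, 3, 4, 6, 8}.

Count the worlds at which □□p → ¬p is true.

4

1: □□p is T, ¬p is F. ✗
2: □□p is T, ¬p is F. ✗
3: □□p is F, ¬p is F. ✓
4: □□p is T, ¬p is F. ✗
5: □□p is F, ¬p is T. ✓
6: □□p is F, ¬p is F. ✓
7: □□p is F, ¬p is T. ✓
8: □□p is T, ¬p is F. ✗
Satisfying worlds: {3, 5, 6, 7}.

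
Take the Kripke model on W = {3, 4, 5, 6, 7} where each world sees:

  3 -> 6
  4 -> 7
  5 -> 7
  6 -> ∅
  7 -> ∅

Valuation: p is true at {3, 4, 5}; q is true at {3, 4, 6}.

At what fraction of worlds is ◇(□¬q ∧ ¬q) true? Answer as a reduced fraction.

3: successors {6}; □¬q ∧ ¬q there: 6:F. ✗
4: successors {7}; □¬q ∧ ¬q there: 7:T. ✓
5: successors {7}; □¬q ∧ ¬q there: 7:T. ✓
6: no successors, so ◇(□¬q ∧ ¬q) fails. ✗
7: no successors, so ◇(□¬q ∧ ¬q) fails. ✗
That's 2 of 5 worlds, so 2/5.

2/5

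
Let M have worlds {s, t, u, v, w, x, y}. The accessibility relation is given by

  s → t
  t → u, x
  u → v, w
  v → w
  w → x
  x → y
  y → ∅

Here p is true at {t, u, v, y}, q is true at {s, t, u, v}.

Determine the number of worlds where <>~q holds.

5

s: successors {t}; ~q there: t:F. ✗
t: successors {u, x}; ~q there: u:F, x:T. ✓
u: successors {v, w}; ~q there: v:F, w:T. ✓
v: successors {w}; ~q there: w:T. ✓
w: successors {x}; ~q there: x:T. ✓
x: successors {y}; ~q there: y:T. ✓
y: no successors, so <>~q fails. ✗
Satisfying worlds: {t, u, v, w, x}.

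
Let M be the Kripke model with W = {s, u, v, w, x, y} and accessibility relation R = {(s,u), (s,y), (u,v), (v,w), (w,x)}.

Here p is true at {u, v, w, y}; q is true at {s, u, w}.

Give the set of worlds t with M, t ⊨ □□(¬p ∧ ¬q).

s: successors {u, y}; □(¬p ∧ ¬q) there: u:F, y:T. ✗
u: successors {v}; □(¬p ∧ ¬q) there: v:F. ✗
v: successors {w}; □(¬p ∧ ¬q) there: w:T. ✓
w: successors {x}; □(¬p ∧ ¬q) there: x:T. ✓
x: no successors, so □□(¬p ∧ ¬q) holds vacuously. ✓
y: no successors, so □□(¬p ∧ ¬q) holds vacuously. ✓

{v, w, x, y}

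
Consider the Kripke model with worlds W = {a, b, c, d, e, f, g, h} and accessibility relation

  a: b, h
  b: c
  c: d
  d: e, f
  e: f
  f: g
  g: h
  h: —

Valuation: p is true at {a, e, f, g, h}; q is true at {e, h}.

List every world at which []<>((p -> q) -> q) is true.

a: successors {b, h}; <>((p -> q) -> q) there: b:F, h:F. ✗
b: successors {c}; <>((p -> q) -> q) there: c:F. ✗
c: successors {d}; <>((p -> q) -> q) there: d:T. ✓
d: successors {e, f}; <>((p -> q) -> q) there: e:T, f:T. ✓
e: successors {f}; <>((p -> q) -> q) there: f:T. ✓
f: successors {g}; <>((p -> q) -> q) there: g:T. ✓
g: successors {h}; <>((p -> q) -> q) there: h:F. ✗
h: no successors, so []<>((p -> q) -> q) holds vacuously. ✓

{c, d, e, f, h}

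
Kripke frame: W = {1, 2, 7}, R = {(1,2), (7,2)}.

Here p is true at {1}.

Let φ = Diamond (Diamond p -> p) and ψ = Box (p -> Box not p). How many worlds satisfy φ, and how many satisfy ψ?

For Diamond (Diamond p -> p):
1: successors {2}; Diamond p -> p there: 2:T. ✓
2: no successors, so Diamond (Diamond p -> p) fails. ✗
7: successors {2}; Diamond p -> p there: 2:T. ✓
— 2 worlds.
For Box (p -> Box not p):
1: successors {2}; p -> Box not p there: 2:T. ✓
2: no successors, so Box (p -> Box not p) holds vacuously. ✓
7: successors {2}; p -> Box not p there: 2:T. ✓
— 3 worlds.

2 and 3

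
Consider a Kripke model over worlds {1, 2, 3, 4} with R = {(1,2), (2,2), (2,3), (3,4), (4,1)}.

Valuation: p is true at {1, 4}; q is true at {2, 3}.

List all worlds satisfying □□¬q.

1: successors {2}; □¬q there: 2:F. ✗
2: successors {2, 3}; □¬q there: 2:F, 3:T. ✗
3: successors {4}; □¬q there: 4:T. ✓
4: successors {1}; □¬q there: 1:F. ✗

{3}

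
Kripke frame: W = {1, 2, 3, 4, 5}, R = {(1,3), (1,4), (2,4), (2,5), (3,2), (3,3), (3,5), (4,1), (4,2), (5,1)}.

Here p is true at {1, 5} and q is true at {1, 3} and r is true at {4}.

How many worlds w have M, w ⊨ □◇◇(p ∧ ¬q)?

2

1: successors {3, 4}; ◇◇(p ∧ ¬q) there: 3:T, 4:T. ✓
2: successors {4, 5}; ◇◇(p ∧ ¬q) there: 4:T, 5:F. ✗
3: successors {2, 3, 5}; ◇◇(p ∧ ¬q) there: 2:F, 3:T, 5:F. ✗
4: successors {1, 2}; ◇◇(p ∧ ¬q) there: 1:T, 2:F. ✗
5: successors {1}; ◇◇(p ∧ ¬q) there: 1:T. ✓
Satisfying worlds: {1, 5}.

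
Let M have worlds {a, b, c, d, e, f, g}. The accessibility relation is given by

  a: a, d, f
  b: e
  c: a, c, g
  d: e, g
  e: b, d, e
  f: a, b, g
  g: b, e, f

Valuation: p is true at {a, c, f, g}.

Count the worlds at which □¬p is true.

2

a: successors {a, d, f}; ¬p there: a:F, d:T, f:F. ✗
b: successors {e}; ¬p there: e:T. ✓
c: successors {a, c, g}; ¬p there: a:F, c:F, g:F. ✗
d: successors {e, g}; ¬p there: e:T, g:F. ✗
e: successors {b, d, e}; ¬p there: b:T, d:T, e:T. ✓
f: successors {a, b, g}; ¬p there: a:F, b:T, g:F. ✗
g: successors {b, e, f}; ¬p there: b:T, e:T, f:F. ✗
Satisfying worlds: {b, e}.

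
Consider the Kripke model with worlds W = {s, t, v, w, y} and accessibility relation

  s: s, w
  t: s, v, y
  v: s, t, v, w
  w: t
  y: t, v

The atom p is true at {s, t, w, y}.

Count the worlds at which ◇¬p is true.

s: successors {s, w}; ¬p there: s:F, w:F. ✗
t: successors {s, v, y}; ¬p there: s:F, v:T, y:F. ✓
v: successors {s, t, v, w}; ¬p there: s:F, t:F, v:T, w:F. ✓
w: successors {t}; ¬p there: t:F. ✗
y: successors {t, v}; ¬p there: t:F, v:T. ✓
Satisfying worlds: {t, v, y}.

3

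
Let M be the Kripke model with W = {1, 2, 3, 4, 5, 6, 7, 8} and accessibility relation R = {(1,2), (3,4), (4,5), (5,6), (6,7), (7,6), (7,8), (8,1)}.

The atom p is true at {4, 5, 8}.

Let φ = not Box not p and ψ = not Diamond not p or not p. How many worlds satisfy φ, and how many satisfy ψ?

For not Box not p:
1: Box not p is T. ✗
2: Box not p is T. ✗
3: Box not p is F. ✓
4: Box not p is F. ✓
5: Box not p is T. ✗
6: Box not p is T. ✗
7: Box not p is F. ✓
8: Box not p is T. ✗
— 3 worlds.
For not Diamond not p or not p:
1: not Diamond not p is F, not p is T. ✓
2: not Diamond not p is T, not p is T. ✓
3: not Diamond not p is T, not p is T. ✓
4: not Diamond not p is T, not p is F. ✓
5: not Diamond not p is F, not p is F. ✗
6: not Diamond not p is F, not p is T. ✓
7: not Diamond not p is F, not p is T. ✓
8: not Diamond not p is F, not p is F. ✗
— 6 worlds.

3 and 6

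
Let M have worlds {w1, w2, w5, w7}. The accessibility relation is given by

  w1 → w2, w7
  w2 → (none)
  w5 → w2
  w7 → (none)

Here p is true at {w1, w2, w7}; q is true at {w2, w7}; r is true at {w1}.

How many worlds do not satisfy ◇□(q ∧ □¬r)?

w1: successors {w2, w7}; □(q ∧ □¬r) there: w2:T, w7:T. ✓
w2: no successors, so ◇□(q ∧ □¬r) fails. ✗
w5: successors {w2}; □(q ∧ □¬r) there: w2:T. ✓
w7: no successors, so ◇□(q ∧ □¬r) fails. ✗
Satisfying worlds: {w1, w5}.
So ◇□(q ∧ □¬r) fails at the other 2 worlds.

2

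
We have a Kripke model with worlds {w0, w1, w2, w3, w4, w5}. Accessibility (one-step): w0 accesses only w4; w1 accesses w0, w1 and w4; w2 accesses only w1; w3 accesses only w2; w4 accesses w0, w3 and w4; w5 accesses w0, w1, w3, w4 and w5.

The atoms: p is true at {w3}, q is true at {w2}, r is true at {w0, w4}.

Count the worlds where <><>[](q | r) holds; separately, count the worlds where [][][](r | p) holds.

5 and 0

For <><>[](q | r):
w0: successors {w4}; <>[](q | r) there: w4:T. ✓
w1: successors {w0, w1, w4}; <>[](q | r) there: w0:F, w1:T, w4:T. ✓
w2: successors {w1}; <>[](q | r) there: w1:T. ✓
w3: successors {w2}; <>[](q | r) there: w2:F. ✗
w4: successors {w0, w3, w4}; <>[](q | r) there: w0:F, w3:F, w4:T. ✓
w5: successors {w0, w1, w3, w4, w5}; <>[](q | r) there: w0:F, w1:T, w3:F, w4:T, w5:T. ✓
— 5 worlds.
For [][][](r | p):
w0: successors {w4}; [][](r | p) there: w4:F. ✗
w1: successors {w0, w1, w4}; [][](r | p) there: w0:T, w1:F, w4:F. ✗
w2: successors {w1}; [][](r | p) there: w1:F. ✗
w3: successors {w2}; [][](r | p) there: w2:F. ✗
w4: successors {w0, w3, w4}; [][](r | p) there: w0:T, w3:F, w4:F. ✗
w5: successors {w0, w1, w3, w4, w5}; [][](r | p) there: w0:T, w1:F, w3:F, w4:F, w5:F. ✗
— 0 worlds.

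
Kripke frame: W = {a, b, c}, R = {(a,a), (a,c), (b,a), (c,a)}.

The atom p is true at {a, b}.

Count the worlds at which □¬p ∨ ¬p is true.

1

a: □¬p is F, ¬p is F. ✗
b: □¬p is F, ¬p is F. ✗
c: □¬p is F, ¬p is T. ✓
Satisfying worlds: {c}.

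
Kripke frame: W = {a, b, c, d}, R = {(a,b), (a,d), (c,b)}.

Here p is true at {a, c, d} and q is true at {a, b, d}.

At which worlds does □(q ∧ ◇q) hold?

{b, d}

a: successors {b, d}; q ∧ ◇q there: b:F, d:F. ✗
b: no successors, so □(q ∧ ◇q) holds vacuously. ✓
c: successors {b}; q ∧ ◇q there: b:F. ✗
d: no successors, so □(q ∧ ◇q) holds vacuously. ✓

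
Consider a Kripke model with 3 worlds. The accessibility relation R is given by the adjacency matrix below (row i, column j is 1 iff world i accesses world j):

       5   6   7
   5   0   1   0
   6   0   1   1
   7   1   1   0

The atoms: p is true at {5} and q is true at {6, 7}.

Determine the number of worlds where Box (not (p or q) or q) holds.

5: successors {6}; not (p or q) or q there: 6:T. ✓
6: successors {6, 7}; not (p or q) or q there: 6:T, 7:T. ✓
7: successors {5, 6}; not (p or q) or q there: 5:F, 6:T. ✗
Satisfying worlds: {5, 6}.

2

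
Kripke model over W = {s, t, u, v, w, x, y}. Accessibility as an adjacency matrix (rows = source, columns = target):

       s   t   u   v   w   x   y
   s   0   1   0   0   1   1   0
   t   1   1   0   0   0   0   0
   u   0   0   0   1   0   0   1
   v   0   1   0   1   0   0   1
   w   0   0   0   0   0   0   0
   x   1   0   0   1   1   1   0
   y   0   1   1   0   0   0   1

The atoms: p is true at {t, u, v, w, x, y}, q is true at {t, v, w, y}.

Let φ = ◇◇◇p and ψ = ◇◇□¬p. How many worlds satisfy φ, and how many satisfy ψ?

6 and 3

For ◇◇◇p:
s: successors {t, w, x}; ◇◇p there: t:T, w:F, x:T. ✓
t: successors {s, t}; ◇◇p there: s:T, t:T. ✓
u: successors {v, y}; ◇◇p there: v:T, y:T. ✓
v: successors {t, v, y}; ◇◇p there: t:T, v:T, y:T. ✓
w: no successors, so ◇◇◇p fails. ✗
x: successors {s, v, w, x}; ◇◇p there: s:T, v:T, w:F, x:T. ✓
y: successors {t, u, y}; ◇◇p there: t:T, u:T, y:T. ✓
— 6 worlds.
For ◇◇□¬p:
s: successors {t, w, x}; ◇□¬p there: t:F, w:F, x:T. ✓
t: successors {s, t}; ◇□¬p there: s:T, t:F. ✓
u: successors {v, y}; ◇□¬p there: v:F, y:F. ✗
v: successors {t, v, y}; ◇□¬p there: t:F, v:F, y:F. ✗
w: no successors, so ◇◇□¬p fails. ✗
x: successors {s, v, w, x}; ◇□¬p there: s:T, v:F, w:F, x:T. ✓
y: successors {t, u, y}; ◇□¬p there: t:F, u:F, y:F. ✗
— 3 worlds.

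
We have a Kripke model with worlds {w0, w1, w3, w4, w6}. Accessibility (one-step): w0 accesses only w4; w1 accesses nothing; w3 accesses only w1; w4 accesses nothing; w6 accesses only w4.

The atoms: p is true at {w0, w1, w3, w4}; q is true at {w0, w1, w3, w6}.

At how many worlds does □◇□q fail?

3

w0: successors {w4}; ◇□q there: w4:F. ✗
w1: no successors, so □◇□q holds vacuously. ✓
w3: successors {w1}; ◇□q there: w1:F. ✗
w4: no successors, so □◇□q holds vacuously. ✓
w6: successors {w4}; ◇□q there: w4:F. ✗
Satisfying worlds: {w1, w4}.
So □◇□q fails at the other 3 worlds.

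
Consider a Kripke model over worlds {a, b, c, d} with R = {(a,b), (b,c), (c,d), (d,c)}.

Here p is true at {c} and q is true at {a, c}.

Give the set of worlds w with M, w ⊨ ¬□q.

a: □q is F. ✓
b: □q is T. ✗
c: □q is F. ✓
d: □q is T. ✗

{a, c}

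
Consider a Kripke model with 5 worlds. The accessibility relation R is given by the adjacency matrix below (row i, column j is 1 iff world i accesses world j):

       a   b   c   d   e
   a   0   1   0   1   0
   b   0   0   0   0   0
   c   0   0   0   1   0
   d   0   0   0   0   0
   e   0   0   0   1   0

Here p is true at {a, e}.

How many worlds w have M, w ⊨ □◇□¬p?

2

a: successors {b, d}; ◇□¬p there: b:F, d:F. ✗
b: no successors, so □◇□¬p holds vacuously. ✓
c: successors {d}; ◇□¬p there: d:F. ✗
d: no successors, so □◇□¬p holds vacuously. ✓
e: successors {d}; ◇□¬p there: d:F. ✗
Satisfying worlds: {b, d}.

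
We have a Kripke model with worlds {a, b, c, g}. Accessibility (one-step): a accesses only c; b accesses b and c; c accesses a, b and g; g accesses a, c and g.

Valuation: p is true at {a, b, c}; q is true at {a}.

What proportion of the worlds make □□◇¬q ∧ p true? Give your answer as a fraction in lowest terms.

a: □□◇¬q is T, p is T. ✓
b: □□◇¬q is T, p is T. ✓
c: □□◇¬q is T, p is T. ✓
g: □□◇¬q is T, p is F. ✗
That's 3 of 4 worlds, so 3/4.

3/4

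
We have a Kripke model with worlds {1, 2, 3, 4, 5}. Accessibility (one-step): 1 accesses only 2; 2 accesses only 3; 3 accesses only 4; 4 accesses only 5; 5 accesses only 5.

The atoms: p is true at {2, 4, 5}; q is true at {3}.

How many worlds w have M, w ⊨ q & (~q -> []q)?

1: q is F, ~q -> []q is F. ✗
2: q is F, ~q -> []q is T. ✗
3: q is T, ~q -> []q is T. ✓
4: q is F, ~q -> []q is F. ✗
5: q is F, ~q -> []q is F. ✗
Satisfying worlds: {3}.

1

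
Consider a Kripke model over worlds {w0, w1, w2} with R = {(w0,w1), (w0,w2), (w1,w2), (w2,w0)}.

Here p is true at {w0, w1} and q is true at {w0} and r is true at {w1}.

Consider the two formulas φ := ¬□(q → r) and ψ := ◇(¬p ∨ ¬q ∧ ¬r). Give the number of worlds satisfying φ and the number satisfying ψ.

For ¬□(q → r):
w0: □(q → r) is T. ✗
w1: □(q → r) is T. ✗
w2: □(q → r) is F. ✓
— 1 world.
For ◇(¬p ∨ ¬q ∧ ¬r):
w0: successors {w1, w2}; ¬p ∨ ¬q ∧ ¬r there: w1:F, w2:T. ✓
w1: successors {w2}; ¬p ∨ ¬q ∧ ¬r there: w2:T. ✓
w2: successors {w0}; ¬p ∨ ¬q ∧ ¬r there: w0:F. ✗
— 2 worlds.

1 and 2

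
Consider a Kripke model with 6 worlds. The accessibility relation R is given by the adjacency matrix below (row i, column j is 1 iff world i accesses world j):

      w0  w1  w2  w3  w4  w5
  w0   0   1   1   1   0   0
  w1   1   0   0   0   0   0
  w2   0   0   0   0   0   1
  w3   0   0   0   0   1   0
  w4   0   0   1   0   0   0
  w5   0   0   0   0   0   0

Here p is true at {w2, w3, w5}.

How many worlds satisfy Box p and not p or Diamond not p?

4

w0: Box p and not p is F, Diamond not p is T. ✓
w1: Box p and not p is F, Diamond not p is T. ✓
w2: Box p and not p is F, Diamond not p is F. ✗
w3: Box p and not p is F, Diamond not p is T. ✓
w4: Box p and not p is T, Diamond not p is F. ✓
w5: Box p and not p is F, Diamond not p is F. ✗
Satisfying worlds: {w0, w1, w3, w4}.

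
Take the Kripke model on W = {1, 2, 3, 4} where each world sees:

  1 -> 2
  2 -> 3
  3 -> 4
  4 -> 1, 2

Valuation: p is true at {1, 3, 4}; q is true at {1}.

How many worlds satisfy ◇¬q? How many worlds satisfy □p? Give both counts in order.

4 and 2

For ◇¬q:
1: successors {2}; ¬q there: 2:T. ✓
2: successors {3}; ¬q there: 3:T. ✓
3: successors {4}; ¬q there: 4:T. ✓
4: successors {1, 2}; ¬q there: 1:F, 2:T. ✓
— 4 worlds.
For □p:
1: successors {2}; p there: 2:F. ✗
2: successors {3}; p there: 3:T. ✓
3: successors {4}; p there: 4:T. ✓
4: successors {1, 2}; p there: 1:T, 2:F. ✗
— 2 worlds.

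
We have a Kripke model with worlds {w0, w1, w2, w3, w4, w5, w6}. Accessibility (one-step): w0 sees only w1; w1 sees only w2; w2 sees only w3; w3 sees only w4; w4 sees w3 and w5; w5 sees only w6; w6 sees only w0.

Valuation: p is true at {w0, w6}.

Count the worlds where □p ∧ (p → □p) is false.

w0: □p is F, p → □p is F. ✗
w1: □p is F, p → □p is T. ✗
w2: □p is F, p → □p is T. ✗
w3: □p is F, p → □p is T. ✗
w4: □p is F, p → □p is T. ✗
w5: □p is T, p → □p is T. ✓
w6: □p is T, p → □p is T. ✓
Satisfying worlds: {w5, w6}.
So □p ∧ (p → □p) fails at the other 5 worlds.

5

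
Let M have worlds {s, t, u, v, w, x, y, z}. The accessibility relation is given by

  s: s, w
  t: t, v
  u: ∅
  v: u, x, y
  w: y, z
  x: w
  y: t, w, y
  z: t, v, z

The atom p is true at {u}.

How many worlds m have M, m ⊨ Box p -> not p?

s: Box p is F, not p is T. ✓
t: Box p is F, not p is T. ✓
u: Box p is T, not p is F. ✗
v: Box p is F, not p is T. ✓
w: Box p is F, not p is T. ✓
x: Box p is F, not p is T. ✓
y: Box p is F, not p is T. ✓
z: Box p is F, not p is T. ✓
Satisfying worlds: {s, t, v, w, x, y, z}.

7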